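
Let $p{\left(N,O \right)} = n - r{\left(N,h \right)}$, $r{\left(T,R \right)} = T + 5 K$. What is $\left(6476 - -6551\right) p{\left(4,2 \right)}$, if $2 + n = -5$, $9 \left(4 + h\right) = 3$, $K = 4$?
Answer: $-403837$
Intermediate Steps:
$h = - \frac{11}{3}$ ($h = -4 + \frac{1}{9} \cdot 3 = -4 + \frac{1}{3} = - \frac{11}{3} \approx -3.6667$)
$r{\left(T,R \right)} = 20 + T$ ($r{\left(T,R \right)} = T + 5 \cdot 4 = T + 20 = 20 + T$)
$n = -7$ ($n = -2 - 5 = -7$)
$p{\left(N,O \right)} = -27 - N$ ($p{\left(N,O \right)} = -7 - \left(20 + N\right) = -27 - N$)
$\left(6476 - -6551\right) p{\left(4,2 \right)} = \left(6476 - -6551\right) \left(-27 - 4\right) = \left(6476 + 6551\right) \left(-27 - 4\right) = 13027 \left(-31\right) = -403837$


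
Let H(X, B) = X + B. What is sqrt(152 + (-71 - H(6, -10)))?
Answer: sqrt(85) ≈ 9.2195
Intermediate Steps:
H(X, B) = B + X
sqrt(152 + (-71 - H(6, -10))) = sqrt(152 + (-71 - (-10 + 6))) = sqrt(152 + (-71 - 1*(-4))) = sqrt(152 + (-71 + 4)) = sqrt(152 - 67) = sqrt(85)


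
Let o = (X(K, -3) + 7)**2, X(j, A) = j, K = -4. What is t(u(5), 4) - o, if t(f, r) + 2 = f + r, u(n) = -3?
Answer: -10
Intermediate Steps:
t(f, r) = -2 + f + r (t(f, r) = -2 + (f + r) = -2 + f + r)
o = 9 (o = (-4 + 7)**2 = 3**2 = 9)
t(u(5), 4) - o = (-2 - 3 + 4) - 1*9 = -1 - 9 = -10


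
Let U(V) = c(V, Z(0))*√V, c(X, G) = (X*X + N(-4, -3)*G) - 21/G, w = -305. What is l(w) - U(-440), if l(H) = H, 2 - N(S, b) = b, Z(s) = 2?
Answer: -305 - 387199*I*√110 ≈ -305.0 - 4.061e+6*I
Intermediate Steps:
N(S, b) = 2 - b
c(X, G) = X² - 21/G + 5*G (c(X, G) = (X*X + (2 - 1*(-3))*G) - 21/G = (X² + (2 + 3)*G) - 21/G = (X² + 5*G) - 21/G = X² - 21/G + 5*G)
U(V) = √V*(-½ + V²) (U(V) = (V² - 21/2 + 5*2)*√V = (V² - 21*½ + 10)*√V = (V² - 21/2 + 10)*√V = (-½ + V²)*√V = √V*(-½ + V²))
l(w) - U(-440) = -305 - √(-440)*(-½ + (-440)²) = -305 - 2*I*√110*(-½ + 193600) = -305 - 2*I*√110*387199/2 = -305 - 387199*I*√110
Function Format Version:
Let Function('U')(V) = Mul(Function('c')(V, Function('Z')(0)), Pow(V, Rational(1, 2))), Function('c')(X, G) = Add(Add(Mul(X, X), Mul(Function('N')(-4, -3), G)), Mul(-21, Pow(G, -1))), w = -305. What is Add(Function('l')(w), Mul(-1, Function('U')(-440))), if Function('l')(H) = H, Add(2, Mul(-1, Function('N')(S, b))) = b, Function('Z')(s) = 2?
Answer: Add(-305, Mul(-387199, I, Pow(110, Rational(1, 2)))) ≈ Add(-305.00, Mul(-4.0610e+6, I))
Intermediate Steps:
Function('N')(S, b) = Add(2, Mul(-1, b))
Function('c')(X, G) = Add(Pow(X, 2), Mul(-21, Pow(G, -1)), Mul(5, G)) (Function('c')(X, G) = Add(Add(Mul(X, X), Mul(Add(2, Mul(-1, -3)), G)), Mul(-21, Pow(G, -1))) = Add(Add(Pow(X, 2), Mul(Add(2, 3), G)), Mul(-21, Pow(G, -1))) = Add(Add(Pow(X, 2), Mul(5, G)), Mul(-21, Pow(G, -1))) = Add(Pow(X, 2), Mul(-21, Pow(G, -1)), Mul(5, G)))
Function('U')(V) = Mul(Pow(V, Rational(1, 2)), Add(Rational(-1, 2), Pow(V, 2))) (Function('U')(V) = Mul(Add(Pow(V, 2), Mul(-21, Pow(2, -1)), Mul(5, 2)), Pow(V, Rational(1, 2))) = Mul(Add(Pow(V, 2), Mul(-21, Rational(1, 2)), 10), Pow(V, Rational(1, 2))) = Mul(Add(Pow(V, 2), Rational(-21, 2), 10), Pow(V, Rational(1, 2))) = Mul(Add(Rational(-1, 2), Pow(V, 2)), Pow(V, Rational(1, 2))) = Mul(Pow(V, Rational(1, 2)), Add(Rational(-1, 2), Pow(V, 2))))
Add(Function('l')(w), Mul(-1, Function('U')(-440))) = Add(-305, Mul(-1, Mul(Pow(-440, Rational(1, 2)), Add(Rational(-1, 2), Pow(-440, 2))))) = Add(-305, Mul(-1, Mul(Mul(2, I, Pow(110, Rational(1, 2))), Add(Rational(-1, 2), 193600)))) = Add(-305, Mul(-1, Mul(Mul(2, I, Pow(110, Rational(1, 2))), Rational(387199, 2)))) = Add(-305, Mul(-1, Mul(387199, I, Pow(110, Rational(1, 2))))) = Add(-305, Mul(-387199, I, Pow(110, Rational(1, 2))))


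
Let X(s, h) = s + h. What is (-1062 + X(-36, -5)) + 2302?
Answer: 1199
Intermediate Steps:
X(s, h) = h + s
(-1062 + X(-36, -5)) + 2302 = (-1062 + (-5 - 36)) + 2302 = (-1062 - 41) + 2302 = -1103 + 2302 = 1199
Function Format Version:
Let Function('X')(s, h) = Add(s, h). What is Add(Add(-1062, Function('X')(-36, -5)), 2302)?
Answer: 1199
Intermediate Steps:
Function('X')(s, h) = Add(h, s)
Add(Add(-1062, Function('X')(-36, -5)), 2302) = Add(Add(-1062, Add(-5, -36)), 2302) = Add(Add(-1062, -41), 2302) = Add(-1103, 2302) = 1199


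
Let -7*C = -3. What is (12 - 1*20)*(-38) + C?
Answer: 2131/7 ≈ 304.43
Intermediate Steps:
C = 3/7 (C = -1/7*(-3) = 3/7 ≈ 0.42857)
(12 - 1*20)*(-38) + C = (12 - 1*20)*(-38) + 3/7 = (12 - 20)*(-38) + 3/7 = -8*(-38) + 3/7 = 304 + 3/7 = 2131/7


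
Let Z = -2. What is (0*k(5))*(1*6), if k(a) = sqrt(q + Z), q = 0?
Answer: 0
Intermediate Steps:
k(a) = I*sqrt(2) (k(a) = sqrt(0 - 2) = sqrt(-2) = I*sqrt(2))
(0*k(5))*(1*6) = (0*(I*sqrt(2)))*(1*6) = 0*6 = 0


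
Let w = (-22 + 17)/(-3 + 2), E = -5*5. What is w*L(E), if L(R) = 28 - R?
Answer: 265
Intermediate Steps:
E = -25
w = 5 (w = -5/(-1) = -5*(-1) = 5)
w*L(E) = 5*(28 - 1*(-25)) = 5*(28 + 25) = 5*53 = 265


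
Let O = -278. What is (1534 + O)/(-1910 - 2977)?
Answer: -1256/4887 ≈ -0.25701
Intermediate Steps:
(1534 + O)/(-1910 - 2977) = (1534 - 278)/(-1910 - 2977) = 1256/(-4887) = 1256*(-1/4887) = -1256/4887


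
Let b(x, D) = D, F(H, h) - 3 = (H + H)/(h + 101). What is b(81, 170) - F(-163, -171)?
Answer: 5682/35 ≈ 162.34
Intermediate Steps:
F(H, h) = 3 + 2*H/(101 + h) (F(H, h) = 3 + (H + H)/(h + 101) = 3 + (2*H)/(101 + h) = 3 + 2*H/(101 + h))
b(81, 170) - F(-163, -171) = 170 - (303 + 2*(-163) + 3*(-171))/(101 - 171) = 170 - (303 - 326 - 513)/(-70) = 170 - (-1)*(-536)/70 = 170 - 1*268/35 = 170 - 268/35 = 5682/35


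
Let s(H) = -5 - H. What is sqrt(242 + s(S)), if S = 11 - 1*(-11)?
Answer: sqrt(215) ≈ 14.663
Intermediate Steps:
S = 22 (S = 11 + 11 = 22)
sqrt(242 + s(S)) = sqrt(242 + (-5 - 1*22)) = sqrt(242 + (-5 - 22)) = sqrt(242 - 27) = sqrt(215)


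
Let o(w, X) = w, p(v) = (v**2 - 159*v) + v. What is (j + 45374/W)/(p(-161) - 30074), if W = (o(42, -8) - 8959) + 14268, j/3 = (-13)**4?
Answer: 458535107/113896035 ≈ 4.0259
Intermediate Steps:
p(v) = v**2 - 158*v
j = 85683 (j = 3*(-13)**4 = 3*28561 = 85683)
W = 5351 (W = (42 - 8959) + 14268 = -8917 + 14268 = 5351)
(j + 45374/W)/(p(-161) - 30074) = (85683 + 45374/5351)/(-161*(-158 - 161) - 30074) = (85683 + 45374*(1/5351))/(-161*(-319) - 30074) = (85683 + 45374/5351)/(51359 - 30074) = (458535107/5351)/21285 = (458535107/5351)*(1/21285) = 458535107/113896035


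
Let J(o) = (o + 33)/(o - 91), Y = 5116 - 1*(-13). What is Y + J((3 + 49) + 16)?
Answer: 117866/23 ≈ 5124.6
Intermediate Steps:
Y = 5129 (Y = 5116 + 13 = 5129)
J(o) = (33 + o)/(-91 + o)
Y + J((3 + 49) + 16) = 5129 + (33 + ((3 + 49) + 16))/(-91 + ((3 + 49) + 16)) = 5129 + (33 + (52 + 16))/(-91 + (52 + 16)) = 5129 + (33 + 68)/(-91 + 68) = 5129 + 101/(-23) = 5129 - 1/23*101 = 5129 - 101/23 = 117866/23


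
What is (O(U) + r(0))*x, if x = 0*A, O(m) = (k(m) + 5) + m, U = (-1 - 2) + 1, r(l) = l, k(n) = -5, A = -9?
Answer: 0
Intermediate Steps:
U = -2 (U = -3 + 1 = -2)
O(m) = m (O(m) = (-5 + 5) + m = 0 + m = m)
x = 0 (x = 0*(-9) = 0)
(O(U) + r(0))*x = (-2 + 0)*0 = -2*0 = 0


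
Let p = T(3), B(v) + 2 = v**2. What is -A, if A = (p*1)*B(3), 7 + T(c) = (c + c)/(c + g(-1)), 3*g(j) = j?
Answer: 133/4 ≈ 33.250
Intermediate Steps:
g(j) = j/3
T(c) = -7 + 2*c/(-1/3 + c) (T(c) = -7 + (c + c)/(c + (1/3)*(-1)) = -7 + (2*c)/(c - 1/3) = -7 + (2*c)/(-1/3 + c) = -7 + 2*c/(-1/3 + c))
B(v) = -2 + v**2
p = -19/4 (p = (7 - 15*3)/(-1 + 3*3) = (7 - 45)/(-1 + 9) = -38/8 = (1/8)*(-38) = -19/4 ≈ -4.7500)
A = -133/4 (A = (-19/4*1)*(-2 + 3**2) = -19*(-2 + 9)/4 = -19/4*7 = -133/4 ≈ -33.250)
-A = -1*(-133/4) = 133/4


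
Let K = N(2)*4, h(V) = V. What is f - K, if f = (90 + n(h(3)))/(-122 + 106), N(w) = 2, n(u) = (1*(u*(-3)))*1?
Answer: -209/16 ≈ -13.063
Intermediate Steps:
n(u) = -3*u (n(u) = (1*(-3*u))*1 = -3*u*1 = -3*u)
K = 8 (K = 2*4 = 8)
f = -81/16 (f = (90 - 3*3)/(-122 + 106) = (90 - 9)/(-16) = 81*(-1/16) = -81/16 ≈ -5.0625)
f - K = -81/16 - 1*8 = -81/16 - 8 = -209/16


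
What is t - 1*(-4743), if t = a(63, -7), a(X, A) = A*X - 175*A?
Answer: 5527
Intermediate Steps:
a(X, A) = -175*A + A*X
t = 784 (t = -7*(-175 + 63) = -7*(-112) = 784)
t - 1*(-4743) = 784 - 1*(-4743) = 784 + 4743 = 5527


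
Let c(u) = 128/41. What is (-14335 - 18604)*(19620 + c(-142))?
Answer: -26501006572/41 ≈ -6.4637e+8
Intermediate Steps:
c(u) = 128/41 (c(u) = 128*(1/41) = 128/41)
(-14335 - 18604)*(19620 + c(-142)) = (-14335 - 18604)*(19620 + 128/41) = -32939*804548/41 = -26501006572/41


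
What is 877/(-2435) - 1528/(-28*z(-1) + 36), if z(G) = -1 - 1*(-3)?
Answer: 185157/2435 ≈ 76.040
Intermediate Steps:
z(G) = 2 (z(G) = -1 + 3 = 2)
877/(-2435) - 1528/(-28*z(-1) + 36) = 877/(-2435) - 1528/(-28*2 + 36) = 877*(-1/2435) - 1528/(-56 + 36) = -877/2435 - 1528/(-20) = -877/2435 - 1528*(-1/20) = -877/2435 + 382/5 = 185157/2435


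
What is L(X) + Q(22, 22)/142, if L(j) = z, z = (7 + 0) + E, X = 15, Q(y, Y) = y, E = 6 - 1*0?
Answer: 934/71 ≈ 13.155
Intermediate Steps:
E = 6 (E = 6 + 0 = 6)
z = 13 (z = (7 + 0) + 6 = 7 + 6 = 13)
L(j) = 13
L(X) + Q(22, 22)/142 = 13 + 22/142 = 13 + 22*(1/142) = 13 + 11/71 = 934/71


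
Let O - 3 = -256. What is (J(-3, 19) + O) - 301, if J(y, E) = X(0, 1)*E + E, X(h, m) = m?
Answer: -516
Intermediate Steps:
O = -253 (O = 3 - 256 = -253)
J(y, E) = 2*E (J(y, E) = 1*E + E = E + E = 2*E)
(J(-3, 19) + O) - 301 = (2*19 - 253) - 301 = (38 - 253) - 301 = -215 - 301 = -516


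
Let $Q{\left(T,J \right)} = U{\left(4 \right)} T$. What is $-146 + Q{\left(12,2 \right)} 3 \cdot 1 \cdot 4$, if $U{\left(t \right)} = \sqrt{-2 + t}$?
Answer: $-146 + 144 \sqrt{2} \approx 57.647$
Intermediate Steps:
$Q{\left(T,J \right)} = T \sqrt{2}$ ($Q{\left(T,J \right)} = \sqrt{-2 + 4} T = \sqrt{2} T = T \sqrt{2}$)
$-146 + Q{\left(12,2 \right)} 3 \cdot 1 \cdot 4 = -146 + 12 \sqrt{2} \cdot 3 \cdot 1 \cdot 4 = -146 + 12 \sqrt{2} \cdot 3 \cdot 4 = -146 + 12 \sqrt{2} \cdot 12 = -146 + 144 \sqrt{2}$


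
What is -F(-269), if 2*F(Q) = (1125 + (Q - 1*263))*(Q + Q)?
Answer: 159517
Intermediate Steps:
F(Q) = Q*(862 + Q) (F(Q) = ((1125 + (Q - 1*263))*(Q + Q))/2 = ((1125 + (Q - 263))*(2*Q))/2 = ((1125 + (-263 + Q))*(2*Q))/2 = ((862 + Q)*(2*Q))/2 = (2*Q*(862 + Q))/2 = Q*(862 + Q))
-F(-269) = -(-269)*(862 - 269) = -(-269)*593 = -1*(-159517) = 159517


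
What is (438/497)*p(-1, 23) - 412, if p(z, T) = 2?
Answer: -203888/497 ≈ -410.24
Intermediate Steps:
(438/497)*p(-1, 23) - 412 = (438/497)*2 - 412 = 876/497 - 412 = -203888/497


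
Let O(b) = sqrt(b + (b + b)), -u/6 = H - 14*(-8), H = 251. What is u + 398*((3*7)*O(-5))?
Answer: -2178 + 8358*I*sqrt(15) ≈ -2178.0 + 32370.0*I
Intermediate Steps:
u = -2178 (u = -6*(251 - 14*(-8)) = -6*(251 - 1*(-112)) = -6*(251 + 112) = -6*363 = -2178)
O(b) = sqrt(3)*sqrt(b) (O(b) = sqrt(b + 2*b) = sqrt(3*b) = sqrt(3)*sqrt(b))
u + 398*((3*7)*O(-5)) = -2178 + 398*((3*7)*(sqrt(3)*sqrt(-5))) = -2178 + 398*(21*(sqrt(3)*(I*sqrt(5)))) = -2178 + 398*(21*(I*sqrt(15))) = -2178 + 398*(21*I*sqrt(15)) = -2178 + 8358*I*sqrt(15)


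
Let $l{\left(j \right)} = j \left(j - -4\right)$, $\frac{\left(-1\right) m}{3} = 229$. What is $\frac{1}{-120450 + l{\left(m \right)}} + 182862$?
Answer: $\frac{63776962603}{348771} \approx 1.8286 \cdot 10^{5}$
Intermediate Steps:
$m = -687$ ($m = \left(-3\right) 229 = -687$)
$l{\left(j \right)} = j \left(4 + j\right)$ ($l{\left(j \right)} = j \left(j + 4\right) = j \left(4 + j\right)$)
$\frac{1}{-120450 + l{\left(m \right)}} + 182862 = \frac{1}{-120450 - 687 \left(4 - 687\right)} + 182862 = \frac{1}{-120450 - -469221} + 182862 = \frac{1}{-120450 + 469221} + 182862 = \frac{1}{348771} + 182862 = \frac{63776962603}{348771}$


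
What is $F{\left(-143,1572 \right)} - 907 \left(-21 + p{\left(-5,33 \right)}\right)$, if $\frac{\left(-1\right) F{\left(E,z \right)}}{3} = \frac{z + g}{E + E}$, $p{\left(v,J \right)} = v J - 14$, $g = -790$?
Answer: $\frac{25941373}{143} \approx 1.8141 \cdot 10^{5}$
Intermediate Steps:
$p{\left(v,J \right)} = -14 + J v$ ($p{\left(v,J \right)} = J v - 14 = -14 + J v$)
$F{\left(E,z \right)} = - \frac{3 \left(-790 + z\right)}{2 E}$ ($F{\left(E,z \right)} = - 3 \frac{z - 790}{E + E} = - 3 \frac{-790 + z}{2 E} = - \frac{3 \left(-790 + z\right)}{2 E}$)
$F{\left(-143,1572 \right)} - 907 \left(-21 + p{\left(-5,33 \right)}\right) = \frac{3 \left(790 - 1572\right)}{2 \left(-143\right)} - 907 \left(-21 + \left(-14 + 33 \left(-5\right)\right)\right) = \frac{3}{2} \left(- \frac{1}{143}\right) \left(790 - 1572\right) - 907 \left(-21 - 179\right) = \frac{3}{2} \left(- \frac{1}{143}\right) \left(-782\right) - 907 \left(-21 - 179\right) = \frac{1173}{143} - -181400 = \frac{1173}{143} + 181400 = \frac{25941373}{143}$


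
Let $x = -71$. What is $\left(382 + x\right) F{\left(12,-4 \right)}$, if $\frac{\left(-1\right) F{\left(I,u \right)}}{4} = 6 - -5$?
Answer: $-13684$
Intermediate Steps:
$F{\left(I,u \right)} = -44$ ($F{\left(I,u \right)} = - 4 \left(6 - -5\right) = - 4 \left(6 + 5\right) = \left(-4\right) 11 = -44$)
$\left(382 + x\right) F{\left(12,-4 \right)} = \left(382 - 71\right) \left(-44\right) = 311 \left(-44\right) = -13684$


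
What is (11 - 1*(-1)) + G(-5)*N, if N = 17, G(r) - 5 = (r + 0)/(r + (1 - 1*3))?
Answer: 764/7 ≈ 109.14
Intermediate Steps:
G(r) = 5 + r/(-2 + r) (G(r) = 5 + (r + 0)/(r + (1 - 1*3)) = 5 + r/(r + (1 - 3)) = 5 + r/(r - 2) = 5 + r/(-2 + r))
(11 - 1*(-1)) + G(-5)*N = (11 - 1*(-1)) + (2*(-5 + 3*(-5))/(-2 - 5))*17 = (11 + 1) + (2*(-5 - 15)/(-7))*17 = 12 + (2*(-⅐)*(-20))*17 = 12 + (40/7)*17 = 12 + 680/7 = 764/7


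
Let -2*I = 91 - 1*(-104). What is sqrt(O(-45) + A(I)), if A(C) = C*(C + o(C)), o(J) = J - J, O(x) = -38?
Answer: 11*sqrt(313)/2 ≈ 97.305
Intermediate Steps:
o(J) = 0
I = -195/2 (I = -(91 - 1*(-104))/2 = -(91 + 104)/2 = -1/2*195 = -195/2 ≈ -97.500)
A(C) = C**2 (A(C) = C*(C + 0) = C*C = C**2)
sqrt(O(-45) + A(I)) = sqrt(-38 + (-195/2)**2) = sqrt(-38 + 38025/4) = sqrt(37873/4) = 11*sqrt(313)/2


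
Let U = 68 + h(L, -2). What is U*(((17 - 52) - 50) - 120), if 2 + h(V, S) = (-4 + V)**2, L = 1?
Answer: -15375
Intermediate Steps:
h(V, S) = -2 + (-4 + V)**2
U = 75 (U = 68 + (-2 + (-4 + 1)**2) = 68 + (-2 + (-3)**2) = 68 + (-2 + 9) = 68 + 7 = 75)
U*(((17 - 52) - 50) - 120) = 75*(((17 - 52) - 50) - 120) = 75*((-35 - 50) - 120) = 75*(-85 - 120) = 75*(-205) = -15375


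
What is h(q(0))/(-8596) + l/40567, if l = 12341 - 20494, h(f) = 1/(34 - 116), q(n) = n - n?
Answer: -5746780849/28594542424 ≈ -0.20097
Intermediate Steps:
q(n) = 0
h(f) = -1/82 (h(f) = 1/(-82) = -1/82)
l = -8153
h(q(0))/(-8596) + l/40567 = -1/82/(-8596) - 8153/40567 = -1/82*(-1/8596) - 8153*1/40567 = 1/704872 - 8153/40567 = -5746780849/28594542424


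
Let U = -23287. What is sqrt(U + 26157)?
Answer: sqrt(2870) ≈ 53.572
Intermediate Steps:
sqrt(U + 26157) = sqrt(-23287 + 26157) = sqrt(2870)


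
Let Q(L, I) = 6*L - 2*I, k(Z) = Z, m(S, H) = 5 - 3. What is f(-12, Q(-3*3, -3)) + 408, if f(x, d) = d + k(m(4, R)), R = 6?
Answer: 362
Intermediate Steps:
m(S, H) = 2
Q(L, I) = -2*I + 6*L
f(x, d) = 2 + d (f(x, d) = d + 2 = 2 + d)
f(-12, Q(-3*3, -3)) + 408 = (2 + (-2*(-3) + 6*(-3*3))) + 408 = (2 + (6 + 6*(-9))) + 408 = (2 + (6 - 54)) + 408 = (2 - 48) + 408 = -46 + 408 = 362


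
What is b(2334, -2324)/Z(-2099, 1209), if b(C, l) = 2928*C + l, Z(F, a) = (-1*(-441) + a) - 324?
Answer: 3415814/663 ≈ 5152.1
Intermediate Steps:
Z(F, a) = 117 + a (Z(F, a) = (441 + a) - 324 = 117 + a)
b(C, l) = l + 2928*C
b(2334, -2324)/Z(-2099, 1209) = (-2324 + 2928*2334)/(117 + 1209) = (-2324 + 6833952)/1326 = 6831628*(1/1326) = 3415814/663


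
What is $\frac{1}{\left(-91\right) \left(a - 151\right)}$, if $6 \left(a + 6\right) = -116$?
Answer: $\frac{3}{48139} \approx 6.232 \cdot 10^{-5}$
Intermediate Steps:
$a = - \frac{76}{3}$ ($a = -6 + \frac{1}{6} \left(-116\right) = -6 - \frac{58}{3} = - \frac{76}{3} \approx -25.333$)
$\frac{1}{\left(-91\right) \left(a - 151\right)} = \frac{1}{\left(-91\right) \left(- \frac{76}{3} - 151\right)} = \frac{1}{\left(-91\right) \left(- \frac{529}{3}\right)} = \frac{1}{\frac{48139}{3}} = \frac{3}{48139}$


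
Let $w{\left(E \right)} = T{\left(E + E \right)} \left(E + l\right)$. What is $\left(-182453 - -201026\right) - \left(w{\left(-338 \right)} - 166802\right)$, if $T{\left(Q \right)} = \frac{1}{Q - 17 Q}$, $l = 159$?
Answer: $\frac{2005016179}{10816} \approx 1.8538 \cdot 10^{5}$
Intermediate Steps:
$T{\left(Q \right)} = - \frac{1}{16 Q}$ ($T{\left(Q \right)} = \frac{1}{\left(-16\right) Q} = - \frac{1}{16 Q}$)
$w{\left(E \right)} = - \frac{159 + E}{32 E}$ ($w{\left(E \right)} = - \frac{1}{16 \left(E + E\right)} \left(E + 159\right) = - \frac{1}{16 \cdot 2 E} \left(159 + E\right) = - \frac{\frac{1}{2} \frac{1}{E}}{16} \left(159 + E\right) = - \frac{1}{32 E} \left(159 + E\right) = - \frac{159 + E}{32 E}$)
$\left(-182453 - -201026\right) - \left(w{\left(-338 \right)} - 166802\right) = \left(-182453 - -201026\right) - \left(\frac{-159 - -338}{32 \left(-338\right)} - 166802\right) = \left(-182453 + 201026\right) - \left(\frac{1}{32} \left(- \frac{1}{338}\right) \left(-159 + 338\right) - 166802\right) = 18573 - \left(\frac{1}{32} \left(- \frac{1}{338}\right) 179 - 166802\right) = 18573 - \left(- \frac{179}{10816} - 166802\right) = 18573 - - \frac{1804130611}{10816} = 18573 + \frac{1804130611}{10816} = \frac{2005016179}{10816}$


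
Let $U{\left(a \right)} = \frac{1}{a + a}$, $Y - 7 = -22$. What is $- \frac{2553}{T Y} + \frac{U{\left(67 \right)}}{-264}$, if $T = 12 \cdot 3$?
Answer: $\frac{2508733}{530640} \approx 4.7278$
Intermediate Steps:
$Y = -15$ ($Y = 7 - 22 = -15$)
$U{\left(a \right)} = \frac{1}{2 a}$
$T = 36$
$- \frac{2553}{T Y} + \frac{U{\left(67 \right)}}{-264} = - \frac{2553}{36 \left(-15\right)} + \frac{\frac{1}{2} \cdot \frac{1}{67}}{-264} = - \frac{2553}{-540} + \frac{1}{2} \cdot \frac{1}{67} \left(- \frac{1}{264}\right) = \left(-2553\right) \left(- \frac{1}{540}\right) + \frac{1}{134} \left(- \frac{1}{264}\right) = \frac{851}{180} - \frac{1}{35376} = \frac{2508733}{530640}$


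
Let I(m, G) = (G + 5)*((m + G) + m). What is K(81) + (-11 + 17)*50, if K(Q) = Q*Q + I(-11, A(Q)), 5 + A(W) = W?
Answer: 11235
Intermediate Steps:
A(W) = -5 + W
I(m, G) = (5 + G)*(G + 2*m) (I(m, G) = (5 + G)*((G + m) + m) = (5 + G)*(G + 2*m))
K(Q) = -25 + Q² + (-5 + Q)² - 17*Q (K(Q) = Q*Q + ((-5 + Q)² + 5*(-5 + Q) + 10*(-11) + 2*(-5 + Q)*(-11)) = Q² + ((-5 + Q)² + (-25 + 5*Q) - 110 + (110 - 22*Q)) = Q² + (-25 + (-5 + Q)² - 17*Q) = -25 + Q² + (-5 + Q)² - 17*Q)
K(81) + (-11 + 17)*50 = 81*(-27 + 2*81) + (-11 + 17)*50 = 81*(-27 + 162) + 6*50 = 81*135 + 300 = 10935 + 300 = 11235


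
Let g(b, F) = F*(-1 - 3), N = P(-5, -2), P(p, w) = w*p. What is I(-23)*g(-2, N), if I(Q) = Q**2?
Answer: -21160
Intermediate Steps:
P(p, w) = p*w
N = 10 (N = -5*(-2) = 10)
g(b, F) = -4*F (g(b, F) = F*(-4) = -4*F)
I(-23)*g(-2, N) = (-23)**2*(-4*10) = 529*(-40) = -21160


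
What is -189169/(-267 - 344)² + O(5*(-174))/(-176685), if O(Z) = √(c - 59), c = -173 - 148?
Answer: -189169/373321 - 2*I*√95/176685 ≈ -0.50672 - 0.00011033*I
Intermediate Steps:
c = -321
O(Z) = 2*I*√95 (O(Z) = √(-321 - 59) = √(-380) = 2*I*√95)
-189169/(-267 - 344)² + O(5*(-174))/(-176685) = -189169/(-267 - 344)² + (2*I*√95)/(-176685) = -189169/((-611)²) + (2*I*√95)*(-1/176685) = -189169/373321 - 2*I*√95/176685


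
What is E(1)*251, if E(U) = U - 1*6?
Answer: -1255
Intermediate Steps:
E(U) = -6 + U (E(U) = U - 6 = -6 + U)
E(1)*251 = (-6 + 1)*251 = -5*251 = -1255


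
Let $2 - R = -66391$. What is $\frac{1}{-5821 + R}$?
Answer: $\frac{1}{60572} \approx 1.6509 \cdot 10^{-5}$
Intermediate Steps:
$R = 66393$ ($R = 2 - -66391 = 2 + 66391 = 66393$)
$\frac{1}{-5821 + R} = \frac{1}{-5821 + 66393} = \frac{1}{60572}$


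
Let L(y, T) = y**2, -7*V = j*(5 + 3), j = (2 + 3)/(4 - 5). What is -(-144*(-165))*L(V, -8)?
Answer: -38016000/49 ≈ -7.7584e+5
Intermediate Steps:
j = -5 (j = 5/(-1) = 5*(-1) = -5)
V = 40/7 (V = -(-5)*(5 + 3)/7 = -(-5)*8/7 = -1/7*(-40) = 40/7 ≈ 5.7143)
-(-144*(-165))*L(V, -8) = -(-144*(-165))*(40/7)**2 = -23760*1600/49 = -1*38016000/49 = -38016000/49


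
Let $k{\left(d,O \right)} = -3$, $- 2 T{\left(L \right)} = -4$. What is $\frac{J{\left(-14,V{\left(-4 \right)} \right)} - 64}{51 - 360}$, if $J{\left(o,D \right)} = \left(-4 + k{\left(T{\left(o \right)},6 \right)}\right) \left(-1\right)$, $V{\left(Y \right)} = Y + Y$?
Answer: $\frac{19}{103} \approx 0.18447$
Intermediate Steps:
$T{\left(L \right)} = 2$ ($T{\left(L \right)} = \left(- \frac{1}{2}\right) \left(-4\right) = 2$)
$V{\left(Y \right)} = 2 Y$
$J{\left(o,D \right)} = 7$ ($J{\left(o,D \right)} = \left(-4 - 3\right) \left(-1\right) = \left(-7\right) \left(-1\right) = 7$)
$\frac{J{\left(-14,V{\left(-4 \right)} \right)} - 64}{51 - 360} = \frac{7 - 64}{51 - 360} = - \frac{57}{-309} = \left(-57\right) \left(- \frac{1}{309}\right) = \frac{19}{103}$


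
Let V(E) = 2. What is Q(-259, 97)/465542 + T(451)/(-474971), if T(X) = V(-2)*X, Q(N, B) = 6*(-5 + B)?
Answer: -11266778/15794210663 ≈ -0.00071335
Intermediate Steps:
Q(N, B) = -30 + 6*B
T(X) = 2*X
Q(-259, 97)/465542 + T(451)/(-474971) = (-30 + 6*97)/465542 + (2*451)/(-474971) = (-30 + 582)*(1/465542) + 902*(-1/474971) = 552*(1/465542) - 902/474971 = 276/232771 - 902/474971 = -11266778/15794210663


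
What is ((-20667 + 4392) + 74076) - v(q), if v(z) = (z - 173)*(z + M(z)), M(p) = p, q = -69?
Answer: 24405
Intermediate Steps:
v(z) = 2*z*(-173 + z) (v(z) = (z - 173)*(z + z) = (-173 + z)*(2*z) = 2*z*(-173 + z))
((-20667 + 4392) + 74076) - v(q) = ((-20667 + 4392) + 74076) - 2*(-69)*(-173 - 69) = (-16275 + 74076) - 2*(-69)*(-242) = 57801 - 1*33396 = 57801 - 33396 = 24405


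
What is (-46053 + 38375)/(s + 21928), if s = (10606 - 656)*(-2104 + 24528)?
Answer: -3839/111570364 ≈ -3.4409e-5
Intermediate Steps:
s = 223118800 (s = 9950*22424 = 223118800)
(-46053 + 38375)/(s + 21928) = (-46053 + 38375)/(223118800 + 21928) = -7678/223140728 = -7678*1/223140728 = -3839/111570364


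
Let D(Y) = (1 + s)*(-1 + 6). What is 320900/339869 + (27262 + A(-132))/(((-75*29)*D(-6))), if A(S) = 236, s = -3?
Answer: 2720882127/1232025125 ≈ 2.2085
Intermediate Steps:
D(Y) = -10 (D(Y) = (1 - 3)*(-1 + 6) = -2*5 = -10)
320900/339869 + (27262 + A(-132))/(((-75*29)*D(-6))) = 320900/339869 + (27262 + 236)/((-75*29*(-10))) = 320900*(1/339869) + 27498/((-2175*(-10))) = 320900/339869 + 27498/21750 = 320900/339869 + 27498*(1/21750) = 320900/339869 + 4583/3625 = 2720882127/1232025125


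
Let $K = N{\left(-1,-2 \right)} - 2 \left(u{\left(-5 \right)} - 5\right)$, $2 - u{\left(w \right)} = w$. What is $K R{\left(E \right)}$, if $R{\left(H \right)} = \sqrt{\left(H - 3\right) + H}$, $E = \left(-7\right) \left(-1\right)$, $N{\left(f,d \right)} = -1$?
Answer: $- 5 \sqrt{11} \approx -16.583$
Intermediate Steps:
$u{\left(w \right)} = 2 - w$
$E = 7$
$R{\left(H \right)} = \sqrt{-3 + 2 H}$ ($R{\left(H \right)} = \sqrt{\left(-3 + H\right) + H} = \sqrt{-3 + 2 H}$)
$K = -5$ ($K = -1 - 2 \left(\left(2 - -5\right) - 5\right) = -1 - 2 \left(\left(2 + 5\right) - 5\right) = -1 - 2 \left(7 - 5\right) = -1 - 4 = -5$)
$K R{\left(E \right)} = - 5 \sqrt{-3 + 2 \cdot 7} = - 5 \sqrt{-3 + 14} = - 5 \sqrt{11}$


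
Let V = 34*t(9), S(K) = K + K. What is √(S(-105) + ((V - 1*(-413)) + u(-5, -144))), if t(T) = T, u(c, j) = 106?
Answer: √615 ≈ 24.799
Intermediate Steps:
S(K) = 2*K
V = 306 (V = 34*9 = 306)
√(S(-105) + ((V - 1*(-413)) + u(-5, -144))) = √(2*(-105) + ((306 - 1*(-413)) + 106)) = √(-210 + ((306 + 413) + 106)) = √(-210 + (719 + 106)) = √(-210 + 825) = √615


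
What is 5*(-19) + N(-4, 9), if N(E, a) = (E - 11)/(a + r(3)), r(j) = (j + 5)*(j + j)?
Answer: -1810/19 ≈ -95.263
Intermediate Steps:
r(j) = 2*j*(5 + j) (r(j) = (5 + j)*(2*j) = 2*j*(5 + j))
N(E, a) = (-11 + E)/(48 + a) (N(E, a) = (E - 11)/(a + 2*3*(5 + 3)) = (-11 + E)/(a + 2*3*8) = (-11 + E)/(a + 48) = (-11 + E)/(48 + a))
5*(-19) + N(-4, 9) = 5*(-19) + (-11 - 4)/(48 + 9) = -95 - 15/57 = -95 + (1/57)*(-15) = -95 - 5/19 = -1810/19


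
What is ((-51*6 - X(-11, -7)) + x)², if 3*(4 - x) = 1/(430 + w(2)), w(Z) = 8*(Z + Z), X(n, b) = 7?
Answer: 183419475625/1920996 ≈ 95482.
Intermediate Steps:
w(Z) = 16*Z (w(Z) = 8*(2*Z) = 16*Z)
x = 5543/1386 (x = 4 - 1/(3*(430 + 16*2)) = 4 - 1/(3*(430 + 32)) = 4 - ⅓/462 = 4 - ⅓*1/462 = 4 - 1/1386 = 5543/1386 ≈ 3.9993)
((-51*6 - X(-11, -7)) + x)² = ((-51*6 - 1*7) + 5543/1386)² = ((-306 - 7) + 5543/1386)² = (-313 + 5543/1386)² = (-428275/1386)² = 183419475625/1920996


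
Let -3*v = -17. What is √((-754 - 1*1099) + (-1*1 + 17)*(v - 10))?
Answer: I*√17301/3 ≈ 43.844*I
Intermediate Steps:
v = 17/3 (v = -⅓*(-17) = 17/3 ≈ 5.6667)
√((-754 - 1*1099) + (-1*1 + 17)*(v - 10)) = √((-754 - 1*1099) + (-1*1 + 17)*(17/3 - 10)) = √((-754 - 1099) + (-1 + 17)*(-13/3)) = √(-1853 + 16*(-13/3)) = √(-1853 - 208/3) = √(-5767/3) = I*√17301/3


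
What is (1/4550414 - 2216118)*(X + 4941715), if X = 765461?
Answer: -28776307267315139388/2275207 ≈ -1.2648e+13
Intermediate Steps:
(1/4550414 - 2216118)*(X + 4941715) = (1/4550414 - 2216118)*(765461 + 4941715) = (1/4550414 - 2216118)*5707176 = -10084254372851/4550414*5707176 = -28776307267315139388/2275207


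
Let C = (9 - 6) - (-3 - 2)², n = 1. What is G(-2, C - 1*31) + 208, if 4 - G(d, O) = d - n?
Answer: 215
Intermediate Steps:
C = -22 (C = 3 - 1*(-5)² = 3 - 1*25 = 3 - 25 = -22)
G(d, O) = 5 - d (G(d, O) = 4 - (d - 1*1) = 4 - (d - 1) = 4 - (-1 + d) = 4 + (1 - d) = 5 - d)
G(-2, C - 1*31) + 208 = (5 - 1*(-2)) + 208 = (5 + 2) + 208 = 7 + 208 = 215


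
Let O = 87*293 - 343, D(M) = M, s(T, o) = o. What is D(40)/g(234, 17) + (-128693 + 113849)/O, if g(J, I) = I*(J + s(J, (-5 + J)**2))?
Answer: -664571249/1125970265 ≈ -0.59022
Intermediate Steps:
g(J, I) = I*(J + (-5 + J)**2)
O = 25148 (O = 25491 - 343 = 25148)
D(40)/g(234, 17) + (-128693 + 113849)/O = 40/((17*(234 + (-5 + 234)**2))) + (-128693 + 113849)/25148 = 40/((17*(234 + 229**2))) - 14844*1/25148 = 40/((17*(234 + 52441))) - 3711/6287 = 40/((17*52675)) - 3711/6287 = 40/895475 - 3711/6287 = 40*(1/895475) - 3711/6287 = 8/179095 - 3711/6287 = -664571249/1125970265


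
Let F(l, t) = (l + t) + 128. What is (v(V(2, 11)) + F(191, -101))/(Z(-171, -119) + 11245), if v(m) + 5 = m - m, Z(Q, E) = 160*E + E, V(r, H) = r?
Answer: -71/2638 ≈ -0.026914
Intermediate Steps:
F(l, t) = 128 + l + t
Z(Q, E) = 161*E
v(m) = -5 (v(m) = -5 + (m - m) = -5 + 0 = -5)
(v(V(2, 11)) + F(191, -101))/(Z(-171, -119) + 11245) = (-5 + (128 + 191 - 101))/(161*(-119) + 11245) = (-5 + 218)/(-19159 + 11245) = 213/(-7914) = 213*(-1/7914) = -71/2638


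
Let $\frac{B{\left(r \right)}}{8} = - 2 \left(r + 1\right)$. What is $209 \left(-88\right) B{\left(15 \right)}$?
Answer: $4708352$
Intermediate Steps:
$B{\left(r \right)} = -16 - 16 r$ ($B{\left(r \right)} = 8 \left(- 2 \left(r + 1\right)\right) = 8 \left(- 2 \left(1 + r\right)\right) = 8 \left(-2 - 2 r\right) = -16 - 16 r$)
$209 \left(-88\right) B{\left(15 \right)} = 209 \left(-88\right) \left(-16 - 240\right) = - 18392 \left(-16 - 240\right) = \left(-18392\right) \left(-256\right) = 4708352$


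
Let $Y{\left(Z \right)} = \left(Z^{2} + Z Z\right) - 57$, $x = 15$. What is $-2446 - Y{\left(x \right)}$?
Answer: $-2839$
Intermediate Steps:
$Y{\left(Z \right)} = -57 + 2 Z^{2}$ ($Y{\left(Z \right)} = \left(Z^{2} + Z^{2}\right) - 57 = 2 Z^{2} - 57 = -57 + 2 Z^{2}$)
$-2446 - Y{\left(x \right)} = -2446 - \left(-57 + 2 \cdot 15^{2}\right) = -2446 - \left(-57 + 2 \cdot 225\right) = -2446 - \left(-57 + 450\right) = -2446 - 393 = -2839$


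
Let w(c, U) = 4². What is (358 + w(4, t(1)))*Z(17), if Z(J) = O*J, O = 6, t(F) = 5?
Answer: 38148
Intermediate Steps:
w(c, U) = 16
Z(J) = 6*J
(358 + w(4, t(1)))*Z(17) = (358 + 16)*(6*17) = 374*102 = 38148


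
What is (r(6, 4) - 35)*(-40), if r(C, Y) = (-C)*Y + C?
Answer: 2120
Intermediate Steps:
r(C, Y) = C - C*Y (r(C, Y) = -C*Y + C = C - C*Y)
(r(6, 4) - 35)*(-40) = (6*(1 - 1*4) - 35)*(-40) = (6*(1 - 4) - 35)*(-40) = (6*(-3) - 35)*(-40) = (-18 - 35)*(-40) = -53*(-40) = 2120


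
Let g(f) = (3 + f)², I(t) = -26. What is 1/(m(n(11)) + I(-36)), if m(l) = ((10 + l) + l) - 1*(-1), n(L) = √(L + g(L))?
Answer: 5/201 + 2*√23/201 ≈ 0.072595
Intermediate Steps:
n(L) = √(L + (3 + L)²)
m(l) = 11 + 2*l (m(l) = (10 + 2*l) + 1 = 11 + 2*l)
1/(m(n(11)) + I(-36)) = 1/((11 + 2*√(11 + (3 + 11)²)) - 26) = 1/((11 + 2*√(11 + 14²)) - 26) = 1/((11 + 2*√(11 + 196)) - 26) = 1/((11 + 2*√207) - 26) = 1/((11 + 2*(3*√23)) - 26) = 1/((11 + 6*√23) - 26) = 1/(-15 + 6*√23)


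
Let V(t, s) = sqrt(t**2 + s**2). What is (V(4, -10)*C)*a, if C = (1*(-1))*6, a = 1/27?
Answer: -4*sqrt(29)/9 ≈ -2.3934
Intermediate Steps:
a = 1/27 ≈ 0.037037
V(t, s) = sqrt(s**2 + t**2)
C = -6 (C = -1*6 = -6)
(V(4, -10)*C)*a = (sqrt((-10)**2 + 4**2)*(-6))*(1/27) = (sqrt(100 + 16)*(-6))*(1/27) = (sqrt(116)*(-6))*(1/27) = ((2*sqrt(29))*(-6))*(1/27) = -12*sqrt(29)*(1/27) = -4*sqrt(29)/9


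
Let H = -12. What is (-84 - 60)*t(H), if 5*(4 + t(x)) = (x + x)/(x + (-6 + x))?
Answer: 13824/25 ≈ 552.96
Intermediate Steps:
t(x) = -4 + 2*x/(5*(-6 + 2*x)) (t(x) = -4 + ((x + x)/(x + (-6 + x)))/5 = -4 + ((2*x)/(-6 + 2*x))/5 = -4 + (2*x/(-6 + 2*x))/5 = -4 + 2*x/(5*(-6 + 2*x)))
(-84 - 60)*t(H) = (-84 - 60)*((60 - 19*(-12))/(5*(-3 - 12))) = -144*(60 + 228)/(5*(-15)) = -144*(-1)*288/(5*15) = -144*(-96/25) = 13824/25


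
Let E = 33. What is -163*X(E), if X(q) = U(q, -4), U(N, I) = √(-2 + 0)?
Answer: -163*I*√2 ≈ -230.52*I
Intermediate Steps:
U(N, I) = I*√2 (U(N, I) = √(-2) = I*√2)
X(q) = I*√2
-163*X(E) = -163*I*√2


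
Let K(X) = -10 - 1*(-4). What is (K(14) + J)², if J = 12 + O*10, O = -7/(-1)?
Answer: 5776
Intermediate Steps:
K(X) = -6 (K(X) = -10 + 4 = -6)
O = 7 (O = -7*(-1) = 7)
J = 82 (J = 12 + 7*10 = 12 + 70 = 82)
(K(14) + J)² = (-6 + 82)² = 76² = 5776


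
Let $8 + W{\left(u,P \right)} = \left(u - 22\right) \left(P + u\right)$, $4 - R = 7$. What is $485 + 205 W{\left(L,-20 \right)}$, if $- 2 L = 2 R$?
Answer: $65060$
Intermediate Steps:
$R = -3$ ($R = 4 - 7 = -3$)
$L = 3$ ($L = - \frac{2 \left(-3\right)}{2} = \left(- \frac{1}{2}\right) \left(-6\right) = 3$)
$W{\left(u,P \right)} = -8 + \left(-22 + u\right) \left(P + u\right)$ ($W{\left(u,P \right)} = -8 + \left(u - 22\right) \left(P + u\right) = -8 + \left(-22 + u\right) \left(P + u\right)$)
$485 + 205 W{\left(L,-20 \right)} = 485 + 205 \left(-8 + 3^{2} - -440 - 66 - 60\right) = 485 + 205 \left(-8 + 9 + 440 - 66 - 60\right) = 485 + 205 \cdot 315 = 485 + 64575 = 65060$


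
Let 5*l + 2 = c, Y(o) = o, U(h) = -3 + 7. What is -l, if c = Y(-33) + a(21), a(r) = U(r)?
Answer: 31/5 ≈ 6.2000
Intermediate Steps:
U(h) = 4
a(r) = 4
c = -29 (c = -33 + 4 = -29)
l = -31/5 (l = -⅖ + (⅕)*(-29) = -⅖ - 29/5 = -31/5 ≈ -6.2000)
-l = -1*(-31/5) = 31/5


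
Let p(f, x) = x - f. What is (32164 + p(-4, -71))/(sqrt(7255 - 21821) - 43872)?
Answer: -704079792/962383475 - 32097*I*sqrt(14566)/1924766950 ≈ -0.7316 - 0.0020126*I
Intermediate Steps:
(32164 + p(-4, -71))/(sqrt(7255 - 21821) - 43872) = (32164 + (-71 - 1*(-4)))/(sqrt(7255 - 21821) - 43872) = (32164 + (-71 + 4))/(sqrt(-14566) - 43872) = (32164 - 67)/(I*sqrt(14566) - 43872) = 32097/(-43872 + I*sqrt(14566))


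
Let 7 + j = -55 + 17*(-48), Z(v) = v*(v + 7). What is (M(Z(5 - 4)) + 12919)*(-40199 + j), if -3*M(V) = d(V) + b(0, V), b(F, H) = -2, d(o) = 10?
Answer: -1591692673/3 ≈ -5.3056e+8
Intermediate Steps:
Z(v) = v*(7 + v)
M(V) = -8/3 (M(V) = -(10 - 2)/3 = -1/3*8 = -8/3)
j = -878 (j = -7 + (-55 + 17*(-48)) = -7 + (-55 - 816) = -7 - 871 = -878)
(M(Z(5 - 4)) + 12919)*(-40199 + j) = (-8/3 + 12919)*(-40199 - 878) = (38749/3)*(-41077) = -1591692673/3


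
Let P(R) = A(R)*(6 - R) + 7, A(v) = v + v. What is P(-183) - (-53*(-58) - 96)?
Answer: -72145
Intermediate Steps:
A(v) = 2*v
P(R) = 7 + 2*R*(6 - R) (P(R) = (2*R)*(6 - R) + 7 = 2*R*(6 - R) + 7 = 7 + 2*R*(6 - R))
P(-183) - (-53*(-58) - 96) = (7 - 2*(-183)² + 12*(-183)) - (-53*(-58) - 96) = (7 - 2*33489 - 2196) - (3074 - 96) = (7 - 66978 - 2196) - 1*2978 = -69167 - 2978 = -72145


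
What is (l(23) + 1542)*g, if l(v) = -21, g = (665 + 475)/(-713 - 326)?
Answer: -1733940/1039 ≈ -1668.9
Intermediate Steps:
g = -1140/1039 (g = 1140/(-1039) = 1140*(-1/1039) = -1140/1039 ≈ -1.0972)
(l(23) + 1542)*g = (-21 + 1542)*(-1140/1039) = 1521*(-1140/1039) = -1733940/1039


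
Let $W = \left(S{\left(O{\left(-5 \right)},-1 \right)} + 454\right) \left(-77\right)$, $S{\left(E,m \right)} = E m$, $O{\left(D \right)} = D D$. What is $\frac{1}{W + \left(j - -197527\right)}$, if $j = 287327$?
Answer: $\frac{1}{451821} \approx 2.2133 \cdot 10^{-6}$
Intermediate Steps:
$O{\left(D \right)} = D^{2}$
$W = -33033$ ($W = \left(\left(-5\right)^{2} \left(-1\right) + 454\right) \left(-77\right) = \left(25 \left(-1\right) + 454\right) \left(-77\right) = \left(-25 + 454\right) \left(-77\right) = 429 \left(-77\right) = -33033$)
$\frac{1}{W + \left(j - -197527\right)} = \frac{1}{-33033 + \left(287327 - -197527\right)} = \frac{1}{-33033 + \left(287327 + 197527\right)} = \frac{1}{-33033 + 484854} = \frac{1}{451821}$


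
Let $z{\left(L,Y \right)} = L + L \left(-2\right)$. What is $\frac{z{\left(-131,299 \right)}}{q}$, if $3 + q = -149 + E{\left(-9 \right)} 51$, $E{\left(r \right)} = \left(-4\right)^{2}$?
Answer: $\frac{131}{664} \approx 0.19729$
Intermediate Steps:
$E{\left(r \right)} = 16$
$z{\left(L,Y \right)} = - L$ ($z{\left(L,Y \right)} = L - 2 L = - L$)
$q = 664$ ($q = -3 + \left(-149 + 16 \cdot 51\right) = -3 + \left(-149 + 816\right) = -3 + 667 = 664$)
$\frac{z{\left(-131,299 \right)}}{q} = \frac{\left(-1\right) \left(-131\right)}{664} = 131 \cdot \frac{1}{664} = \frac{131}{664}$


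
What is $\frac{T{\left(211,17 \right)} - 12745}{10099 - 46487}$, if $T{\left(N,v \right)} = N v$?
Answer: $\frac{4579}{18194} \approx 0.25168$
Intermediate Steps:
$\frac{T{\left(211,17 \right)} - 12745}{10099 - 46487} = \frac{211 \cdot 17 - 12745}{10099 - 46487} = \frac{3587 - 12745}{-36388} = \left(-9158\right) \left(- \frac{1}{36388}\right) = \frac{4579}{18194}$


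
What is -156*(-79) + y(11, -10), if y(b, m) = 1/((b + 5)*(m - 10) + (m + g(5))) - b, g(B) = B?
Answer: 4001724/325 ≈ 12313.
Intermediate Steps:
y(b, m) = 1/(5 + m + (-10 + m)*(5 + b)) - b (y(b, m) = 1/((b + 5)*(m - 10) + (m + 5)) - b = 1/((5 + b)*(-10 + m) + (5 + m)) - b = 1/((-10 + m)*(5 + b) + (5 + m)) - b = 1/(5 + m + (-10 + m)*(5 + b)) - b)
-156*(-79) + y(11, -10) = -156*(-79) + (1 + 10*11**2 + 45*11 - 1*(-10)*11**2 - 6*11*(-10))/(-45 - 10*11 + 6*(-10) + 11*(-10)) = 12324 + (1 + 10*121 + 495 - 1*(-10)*121 + 660)/(-45 - 110 - 60 - 110) = 12324 + (1 + 1210 + 495 + 1210 + 660)/(-325) = 12324 - 1/325*3576 = 12324 - 3576/325 = 4001724/325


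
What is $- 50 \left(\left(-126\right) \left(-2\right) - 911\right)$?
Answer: $32950$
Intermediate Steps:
$- 50 \left(\left(-126\right) \left(-2\right) - 911\right) = - 50 \left(252 - 911\right) = \left(-50\right) \left(-659\right) = 32950$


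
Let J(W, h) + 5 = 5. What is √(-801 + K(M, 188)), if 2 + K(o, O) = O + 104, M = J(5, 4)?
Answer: I*√511 ≈ 22.605*I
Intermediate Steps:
J(W, h) = 0 (J(W, h) = -5 + 5 = 0)
M = 0
K(o, O) = 102 + O (K(o, O) = -2 + (O + 104) = -2 + (104 + O) = 102 + O)
√(-801 + K(M, 188)) = √(-801 + (102 + 188)) = √(-801 + 290) = √(-511) = I*√511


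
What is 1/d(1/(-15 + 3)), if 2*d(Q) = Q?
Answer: -24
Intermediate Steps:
d(Q) = Q/2
1/d(1/(-15 + 3)) = 1/(1/(2*(-15 + 3))) = 1/((½)/(-12)) = 1/((½)*(-1/12)) = 1/(-1/24) = -24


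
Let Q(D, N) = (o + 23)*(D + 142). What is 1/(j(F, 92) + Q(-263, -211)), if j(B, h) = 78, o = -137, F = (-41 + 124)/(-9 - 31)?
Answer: 1/13872 ≈ 7.2088e-5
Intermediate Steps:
F = -83/40 (F = 83/(-40) = 83*(-1/40) = -83/40 ≈ -2.0750)
Q(D, N) = -16188 - 114*D (Q(D, N) = (-137 + 23)*(D + 142) = -114*(142 + D) = -16188 - 114*D)
1/(j(F, 92) + Q(-263, -211)) = 1/(78 + (-16188 - 114*(-263))) = 1/(78 + (-16188 + 29982)) = 1/(78 + 13794) = 1/13872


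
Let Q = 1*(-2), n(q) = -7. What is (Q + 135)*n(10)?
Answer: -931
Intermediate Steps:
Q = -2
(Q + 135)*n(10) = (-2 + 135)*(-7) = 133*(-7) = -931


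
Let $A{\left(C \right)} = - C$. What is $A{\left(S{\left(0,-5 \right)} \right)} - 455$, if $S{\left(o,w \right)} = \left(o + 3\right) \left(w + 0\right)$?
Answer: $-440$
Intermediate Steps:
$S{\left(o,w \right)} = w \left(3 + o\right)$ ($S{\left(o,w \right)} = \left(3 + o\right) w = w \left(3 + o\right)$)
$A{\left(S{\left(0,-5 \right)} \right)} - 455 = - \left(-5\right) \left(3 + 0\right) - 455 = - \left(-5\right) 3 - 455 = \left(-1\right) \left(-15\right) - 455 = 15 - 455 = -440$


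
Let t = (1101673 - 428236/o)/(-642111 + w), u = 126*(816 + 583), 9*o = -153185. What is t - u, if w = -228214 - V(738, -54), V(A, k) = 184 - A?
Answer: -23486188623946619/133235870635 ≈ -1.7628e+5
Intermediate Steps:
o = -153185/9 (o = (⅑)*(-153185) = -153185/9 ≈ -17021.)
w = -227660 (w = -228214 - (184 - 1*738) = -228214 - (184 - 738) = -228214 - 1*(-554) = -228214 + 554 = -227660)
u = 176274 (u = 126*1399 = 176274)
t = -168763632629/133235870635 (t = (1101673 - 428236/(-153185/9))/(-642111 - 227660) = (1101673 - 428236*(-9/153185))/(-869771) = (1101673 + 3854124/153185)*(-1/869771) = (168763632629/153185)*(-1/869771) = -168763632629/133235870635 ≈ -1.2667)
t - u = -168763632629/133235870635 - 1*176274 = -168763632629/133235870635 - 176274 = -23486188623946619/133235870635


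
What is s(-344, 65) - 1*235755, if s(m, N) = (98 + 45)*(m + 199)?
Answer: -256490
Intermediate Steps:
s(m, N) = 28457 + 143*m (s(m, N) = 143*(199 + m) = 28457 + 143*m)
s(-344, 65) - 1*235755 = (28457 + 143*(-344)) - 1*235755 = (28457 - 49192) - 235755 = -20735 - 235755 = -256490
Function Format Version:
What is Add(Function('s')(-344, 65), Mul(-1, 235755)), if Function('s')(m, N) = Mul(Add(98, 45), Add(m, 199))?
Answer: -256490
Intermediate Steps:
Function('s')(m, N) = Add(28457, Mul(143, m)) (Function('s')(m, N) = Mul(143, Add(199, m)) = Add(28457, Mul(143, m)))
Add(Function('s')(-344, 65), Mul(-1, 235755)) = Add(Add(28457, Mul(143, -344)), Mul(-1, 235755)) = Add(Add(28457, -49192), -235755) = Add(-20735, -235755) = -256490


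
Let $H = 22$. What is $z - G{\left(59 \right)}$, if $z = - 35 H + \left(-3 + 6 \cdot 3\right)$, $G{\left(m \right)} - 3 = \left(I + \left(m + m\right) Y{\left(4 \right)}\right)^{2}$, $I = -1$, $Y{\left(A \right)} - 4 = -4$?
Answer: $-759$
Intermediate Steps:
$Y{\left(A \right)} = 0$ ($Y{\left(A \right)} = 4 - 4 = 0$)
$G{\left(m \right)} = 4$ ($G{\left(m \right)} = 3 + \left(-1 + \left(m + m\right) 0\right)^{2} = 3 + \left(-1 + 2 m 0\right)^{2} = 3 + \left(-1 + 0\right)^{2} = 3 + \left(-1\right)^{2} = 3 + 1 = 4$)
$z = -755$ ($z = \left(-35\right) 22 + \left(-3 + 6 \cdot 3\right) = -770 + \left(-3 + 18\right) = -770 + 15 = -755$)
$z - G{\left(59 \right)} = -755 - 4 = -759$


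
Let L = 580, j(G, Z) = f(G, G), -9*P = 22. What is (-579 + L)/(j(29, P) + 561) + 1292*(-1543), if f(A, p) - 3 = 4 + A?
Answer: -1190152931/597 ≈ -1.9936e+6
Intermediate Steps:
P = -22/9 (P = -⅑*22 = -22/9 ≈ -2.4444)
f(A, p) = 7 + A (f(A, p) = 3 + (4 + A) = 7 + A)
j(G, Z) = 7 + G
(-579 + L)/(j(29, P) + 561) + 1292*(-1543) = (-579 + 580)/((7 + 29) + 561) + 1292*(-1543) = 1/(36 + 561) - 1993556 = 1/597 - 1993556 = -1190152931/597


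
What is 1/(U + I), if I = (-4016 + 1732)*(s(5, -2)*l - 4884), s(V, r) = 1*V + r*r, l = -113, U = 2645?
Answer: 1/13480529 ≈ 7.4181e-8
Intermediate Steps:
s(V, r) = V + r**2
I = 13477884 (I = (-4016 + 1732)*((5 + (-2)**2)*(-113) - 4884) = -2284*((5 + 4)*(-113) - 4884) = -2284*(9*(-113) - 4884) = -2284*(-1017 - 4884) = -2284*(-5901) = 13477884)
1/(U + I) = 1/(2645 + 13477884) = 1/13480529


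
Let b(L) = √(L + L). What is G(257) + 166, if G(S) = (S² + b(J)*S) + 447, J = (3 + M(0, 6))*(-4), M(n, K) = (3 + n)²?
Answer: 66662 + 1028*I*√6 ≈ 66662.0 + 2518.1*I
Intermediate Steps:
J = -48 (J = (3 + (3 + 0)²)*(-4) = (3 + 3²)*(-4) = (3 + 9)*(-4) = 12*(-4) = -48)
b(L) = √2*√L (b(L) = √(2*L) = √2*√L)
G(S) = 447 + S² + 4*I*S*√6 (G(S) = (S² + (√2*√(-48))*S) + 447 = (S² + (√2*(4*I*√3))*S) + 447 = (S² + (4*I*√6)*S) + 447 = (S² + 4*I*S*√6) + 447 = 447 + S² + 4*I*S*√6)
G(257) + 166 = (447 + 257² + 4*I*257*√6) + 166 = (447 + 66049 + 1028*I*√6) + 166 = (66496 + 1028*I*√6) + 166 = 66662 + 1028*I*√6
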